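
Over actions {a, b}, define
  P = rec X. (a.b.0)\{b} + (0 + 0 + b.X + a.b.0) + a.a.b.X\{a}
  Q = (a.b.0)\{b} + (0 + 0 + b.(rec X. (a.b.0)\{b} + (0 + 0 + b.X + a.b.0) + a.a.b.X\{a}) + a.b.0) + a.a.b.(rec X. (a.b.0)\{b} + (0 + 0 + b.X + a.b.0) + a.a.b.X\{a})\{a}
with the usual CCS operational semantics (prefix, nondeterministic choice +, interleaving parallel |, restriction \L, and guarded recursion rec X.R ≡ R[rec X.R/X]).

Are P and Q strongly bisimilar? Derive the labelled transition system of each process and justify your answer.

P ~ Q

P's transition system — 7 states:
  p0 = rec X. (a.b.0)\{b} + (0 + 0 + b.X + a.b.0) + a.a.b.X\{a} | ··a··> p1, ··a··> p2, ··a··> p3, ··b··> p0
  p1 = (b.0)\{b} | (no moves)
  p2 = a.b.(rec X. (a.b.0)\{b} + (0 + 0 + b.X + a.b.0) + a.a.b.X\{a})\{a} | ··a··> p4
  p3 = b.0 | ··b··> p5
  p4 = b.(rec X. (a.b.0)\{b} + (0 + 0 + b.X + a.b.0) + a.a.b.X\{a})\{a} | ··b··> p6
  p5 = 0 | (no moves)
  p6 = (rec X. (a.b.0)\{b} + (0 + 0 + b.X + a.b.0) + a.a.b.X\{a})\{a} | ··b··> p6
Q's transition system — 8 states:
  q0 = (a.b.0)\{b} + (0 + 0 + b.(rec X. (a.b.0)\{b} + (0 + 0 + b.X + a.b.0) + a.a.b.X\{a}) + a.b.0) + a.a.b.(rec X. (a.b.0)\{b} + (0 + 0 + b.X + a.b.0) + a.a.b.X\{a})\{a} | ··a··> q1, ··a··> q2, ··a··> q3, ··b··> q4
  q1 = (b.0)\{b} | (no moves)
  q2 = a.b.(rec X. (a.b.0)\{b} + (0 + 0 + b.X + a.b.0) + a.a.b.X\{a})\{a} | ··a··> q5
  q3 = b.0 | ··b··> q6
  q4 = rec X. (a.b.0)\{b} + (0 + 0 + b.X + a.b.0) + a.a.b.X\{a} | ··a··> q1, ··a··> q2, ··a··> q3, ··b··> q4
  q5 = b.(rec X. (a.b.0)\{b} + (0 + 0 + b.X + a.b.0) + a.a.b.X\{a})\{a} | ··b··> q7
  q6 = 0 | (no moves)
  q7 = (rec X. (a.b.0)\{b} + (0 + 0 + b.X + a.b.0) + a.a.b.X\{a})\{a} | ··b··> q7
Coarsest stable partition (strong bisimilarity classes):
  B0 = {p0, q0, q4}
  B1 = {p1, p5, q1, q6}
  B2 = {p3, q3}
  B3 = {p2, q2}
  B4 = {p4, p6, q5, q7}
p0 ∈ B0, q0 ∈ B0 → same block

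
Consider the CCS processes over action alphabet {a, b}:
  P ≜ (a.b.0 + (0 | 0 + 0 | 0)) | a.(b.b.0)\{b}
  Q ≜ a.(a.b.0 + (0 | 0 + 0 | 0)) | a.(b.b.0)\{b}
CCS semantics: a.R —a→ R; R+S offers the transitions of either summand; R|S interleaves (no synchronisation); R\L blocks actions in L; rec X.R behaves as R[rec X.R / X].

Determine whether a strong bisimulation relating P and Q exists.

P ≁ Q

P's transition system — 6 states:
  m0 = (a.b.0 + (0 | 0 + 0 | 0)) | a.(b.b.0)\{b} ⊢ ··a··> m1, ··a··> m2
  m1 = (a.b.0 + (0 | 0 + 0 | 0)) | (b.b.0)\{b} ⊢ ··a··> m3
  m2 = b.0 | a.(b.b.0)\{b} ⊢ ··a··> m3, ··b··> m4
  m3 = b.0 | (b.b.0)\{b} ⊢ ··b··> m5
  m4 = 0 | a.(b.b.0)\{b} ⊢ ··a··> m5
  m5 = 0 | (b.b.0)\{b} ⊢ stopped
Q's transition system — 8 states:
  n0 = a.(a.b.0 + (0 | 0 + 0 | 0)) | a.(b.b.0)\{b} ⊢ ··a··> n1, ··a··> n2
  n1 = (a.b.0 + (0 | 0 + 0 | 0)) | a.(b.b.0)\{b} ⊢ ··a··> n3, ··a··> n4
  n2 = a.(a.b.0 + (0 | 0 + 0 | 0)) | (b.b.0)\{b} ⊢ ··a··> n3
  n3 = (a.b.0 + (0 | 0 + 0 | 0)) | (b.b.0)\{b} ⊢ ··a··> n5
  n4 = b.0 | a.(b.b.0)\{b} ⊢ ··a··> n5, ··b··> n6
  n5 = b.0 | (b.b.0)\{b} ⊢ ··b··> n7
  n6 = 0 | a.(b.b.0)\{b} ⊢ ··a··> n7
  n7 = 0 | (b.b.0)\{b} ⊢ stopped
Bisimilarity quotient blocks:
  B0 = {m0, n1}
  B1 = {m1, n3}
  B2 = {m3, n5}
  B3 = {m5, n7}
  B4 = {m2, n4}
  B5 = {m4, n6}
  B6 = {n0}
  B7 = {n2}
m0 ∈ B0, n0 ∈ B6 → different blocks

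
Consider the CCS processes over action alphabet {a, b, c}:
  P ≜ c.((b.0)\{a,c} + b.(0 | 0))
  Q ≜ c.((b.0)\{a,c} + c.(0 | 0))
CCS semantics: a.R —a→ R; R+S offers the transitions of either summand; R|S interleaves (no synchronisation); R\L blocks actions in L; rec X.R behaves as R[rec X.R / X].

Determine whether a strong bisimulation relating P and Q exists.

Reachable graph of P (4 states):
  u0 = c.((b.0)\{a,c} + b.(0 | 0)) ⊢ ··c··> u1
  u1 = (b.0)\{a,c} + b.(0 | 0) ⊢ ··b··> u2, ··b··> u3
  u2 = 0 | 0 ⊢ deadlocked
  u3 = 0\{a,c} ⊢ deadlocked
Reachable graph of Q (4 states):
  v0 = c.((b.0)\{a,c} + c.(0 | 0)) ⊢ ··c··> v1
  v1 = (b.0)\{a,c} + c.(0 | 0) ⊢ ··b··> v2, ··c··> v3
  v2 = 0\{a,c} ⊢ deadlocked
  v3 = 0 | 0 ⊢ deadlocked
Coarsest stable partition (strong bisimilarity classes):
  B0 = {u0}
  B1 = {u1}
  B2 = {u2, u3, v2, v3}
  B3 = {v0}
  B4 = {v1}
u0 ∈ B0, v0 ∈ B3 → different blocks

not bisimilar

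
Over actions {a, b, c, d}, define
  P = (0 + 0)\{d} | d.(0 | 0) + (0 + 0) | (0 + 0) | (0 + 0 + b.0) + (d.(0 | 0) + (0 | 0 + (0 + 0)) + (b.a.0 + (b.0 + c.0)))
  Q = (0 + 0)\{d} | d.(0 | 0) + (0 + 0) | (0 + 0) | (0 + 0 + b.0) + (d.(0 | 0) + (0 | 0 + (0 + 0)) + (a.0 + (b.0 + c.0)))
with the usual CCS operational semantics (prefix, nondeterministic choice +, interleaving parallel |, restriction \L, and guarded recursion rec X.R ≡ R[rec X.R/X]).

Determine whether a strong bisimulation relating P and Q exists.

P's transition system — 6 states:
  s0 = (0 + 0)\{d} | d.(0 | 0) + (0 + 0) | (0 + 0) | (0 + 0 + b.0) + (d.(0 | 0) + (0 | 0 + (0 + 0)) + (b.a.0 + (b.0 + c.0))) ⊢ —b→ s1, —b→ s2, —b→ s3, —c→ s2, —d→ s4, —d→ s5
  s1 = (0 + 0) | (0 + 0) | 0 ⊢ stopped
  s2 = 0 ⊢ stopped
  s3 = a.0 ⊢ —a→ s2
  s4 = (0 + 0)\{d} | (0 | 0) ⊢ stopped
  s5 = 0 | 0 ⊢ stopped
Q's transition system — 5 states:
  t0 = (0 + 0)\{d} | d.(0 | 0) + (0 + 0) | (0 + 0) | (0 + 0 + b.0) + (d.(0 | 0) + (0 | 0 + (0 + 0)) + (a.0 + (b.0 + c.0))) ⊢ —a→ t1, —b→ t1, —b→ t2, —c→ t1, —d→ t3, —d→ t4
  t1 = 0 ⊢ stopped
  t2 = (0 + 0) | (0 + 0) | 0 ⊢ stopped
  t3 = (0 + 0)\{d} | (0 | 0) ⊢ stopped
  t4 = 0 | 0 ⊢ stopped
Coarsest stable partition (strong bisimilarity classes):
  B0 = {s0}
  B1 = {s1, s2, s4, s5, t1, t2, t3, t4}
  B2 = {s3}
  B3 = {t0}
s0 ∈ B0, t0 ∈ B3 → different blocks

P ≁ Q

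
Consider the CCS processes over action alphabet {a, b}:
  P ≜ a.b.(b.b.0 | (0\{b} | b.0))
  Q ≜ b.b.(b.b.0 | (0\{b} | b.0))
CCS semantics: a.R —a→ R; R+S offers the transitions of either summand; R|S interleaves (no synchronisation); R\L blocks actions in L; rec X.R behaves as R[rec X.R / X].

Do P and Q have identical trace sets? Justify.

P's transition system — 8 states:
  s0 = a.b.(b.b.0 | (0\{b} | b.0)) | ··a··> s1
  s1 = b.(b.b.0 | (0\{b} | b.0)) | ··b··> s2
  s2 = b.b.0 | (0\{b} | b.0) | ··b··> s3, ··b··> s4
  s3 = b.0 | (0\{b} | b.0) | ··b··> s5, ··b··> s6
  s4 = b.b.0 | (0\{b} | 0) | ··b··> s6
  s5 = 0 | (0\{b} | b.0) | ··b··> s7
  s6 = b.0 | (0\{b} | 0) | ··b··> s7
  s7 = 0 | (0\{b} | 0) | stopped
Q's transition system — 8 states:
  t0 = b.b.(b.b.0 | (0\{b} | b.0)) | ··b··> t1
  t1 = b.(b.b.0 | (0\{b} | b.0)) | ··b··> t2
  t2 = b.b.0 | (0\{b} | b.0) | ··b··> t3, ··b··> t4
  t3 = b.0 | (0\{b} | b.0) | ··b··> t5, ··b··> t6
  t4 = b.b.0 | (0\{b} | 0) | ··b··> t6
  t5 = 0 | (0\{b} | b.0) | ··b··> t7
  t6 = b.0 | (0\{b} | 0) | ··b··> t7
  t7 = 0 | (0\{b} | 0) | stopped
Executing a from P (initial set {s0}):
  [1] a ⇒ {s1}
  — P admits the full trace.
Executing a from Q (initial set {t0}):
  [1] a ⇒ ∅ (Q stuck)

NO — witness ⟨a⟩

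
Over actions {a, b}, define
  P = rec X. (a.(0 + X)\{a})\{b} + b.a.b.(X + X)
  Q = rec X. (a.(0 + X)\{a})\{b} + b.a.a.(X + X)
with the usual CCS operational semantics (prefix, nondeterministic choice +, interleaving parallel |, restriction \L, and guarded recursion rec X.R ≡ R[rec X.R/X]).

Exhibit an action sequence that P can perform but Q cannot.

P's transition system — 5 states:
  m0 = rec X. (a.(0 + X)\{a})\{b} + b.a.b.(X + X) has moves —a→ m1, —b→ m2
  m1 = (0 + (rec X. (a.(0 + X)\{a})\{b} + b.a.b.(X + X)))\{a}\{b} has moves (no moves)
  m2 = a.b.((rec X. (a.(0 + X)\{a})\{b} + b.a.b.(X + X)) + (rec X. (a.(0 + X)\{a})\{b} + b.a.b.(X + X))) has moves —a→ m3
  m3 = b.((rec X. (a.(0 + X)\{a})\{b} + b.a.b.(X + X)) + (rec X. (a.(0 + X)\{a})\{b} + b.a.b.(X + X))) has moves —b→ m4
  m4 = (rec X. (a.(0 + X)\{a})\{b} + b.a.b.(X + X)) + (rec X. (a.(0 + X)\{a})\{b} + b.a.b.(X + X)) has moves —a→ m1, —b→ m2
Q's transition system — 5 states:
  n0 = rec X. (a.(0 + X)\{a})\{b} + b.a.a.(X + X) has moves —a→ n1, —b→ n2
  n1 = (0 + (rec X. (a.(0 + X)\{a})\{b} + b.a.a.(X + X)))\{a}\{b} has moves (no moves)
  n2 = a.a.((rec X. (a.(0 + X)\{a})\{b} + b.a.a.(X + X)) + (rec X. (a.(0 + X)\{a})\{b} + b.a.a.(X + X))) has moves —a→ n3
  n3 = a.((rec X. (a.(0 + X)\{a})\{b} + b.a.a.(X + X)) + (rec X. (a.(0 + X)\{a})\{b} + b.a.a.(X + X))) has moves —a→ n4
  n4 = (rec X. (a.(0 + X)\{a})\{b} + b.a.a.(X + X)) + (rec X. (a.(0 + X)\{a})\{b} + b.a.a.(X + X)) has moves —a→ n1, —b→ n2
Run σ = ⟨bab⟩ on P: start {m0}
  [1] b ⇒ {m2}
  [2] a ⇒ {m3}
  [3] b ⇒ {m4}
  ✓ P
Run σ = ⟨bab⟩ on Q: start {n0}
  [1] b ⇒ {n2}
  [2] a ⇒ {n3}
  [3] b ⇒ no successor for Q

bab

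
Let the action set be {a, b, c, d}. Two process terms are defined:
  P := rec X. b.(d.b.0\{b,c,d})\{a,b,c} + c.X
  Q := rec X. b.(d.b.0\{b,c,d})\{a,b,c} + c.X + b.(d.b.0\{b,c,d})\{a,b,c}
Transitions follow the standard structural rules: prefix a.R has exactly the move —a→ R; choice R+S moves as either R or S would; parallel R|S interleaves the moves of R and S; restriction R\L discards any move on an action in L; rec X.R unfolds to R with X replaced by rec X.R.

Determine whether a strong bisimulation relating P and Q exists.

Reachable graph of P (3 states):
  p0 = rec X. b.(d.b.0\{b,c,d})\{a,b,c} + c.X → ··b··> p1, ··c··> p0
  p1 = (d.b.0\{b,c,d})\{a,b,c} → ··d··> p2
  p2 = (b.0\{b,c,d})\{a,b,c} → stopped
Reachable graph of Q (3 states):
  q0 = rec X. b.(d.b.0\{b,c,d})\{a,b,c} + c.X + b.(d.b.0\{b,c,d})\{a,b,c} → ··b··> q1, ··c··> q0
  q1 = (d.b.0\{b,c,d})\{a,b,c} → ··d··> q2
  q2 = (b.0\{b,c,d})\{a,b,c} → stopped
Bisimilarity quotient blocks:
  B0 = {p0, q0}
  B1 = {p1, q1}
  B2 = {p2, q2}
p0 ∈ B0, q0 ∈ B0 → same block

P ~ Q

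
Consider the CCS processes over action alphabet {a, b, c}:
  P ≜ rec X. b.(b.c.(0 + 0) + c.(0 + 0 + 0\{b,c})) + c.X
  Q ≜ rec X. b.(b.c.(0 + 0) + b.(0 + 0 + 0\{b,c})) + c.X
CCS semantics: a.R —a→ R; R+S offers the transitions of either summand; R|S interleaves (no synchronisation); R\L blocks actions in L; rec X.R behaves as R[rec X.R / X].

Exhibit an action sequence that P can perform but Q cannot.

bc

LTS(P): 5 reachable states
  m0 = rec X. b.(b.c.(0 + 0) + c.(0 + 0 + 0\{b,c})) + c.X → —b→ m1, —c→ m0
  m1 = b.c.(0 + 0) + c.(0 + 0 + 0\{b,c}) → —b→ m2, —c→ m3
  m2 = c.(0 + 0) → —c→ m4
  m3 = 0 + 0 + 0\{b,c} → ·
  m4 = 0 + 0 → ·
LTS(Q): 5 reachable states
  n0 = rec X. b.(b.c.(0 + 0) + b.(0 + 0 + 0\{b,c})) + c.X → —b→ n1, —c→ n0
  n1 = b.c.(0 + 0) + b.(0 + 0 + 0\{b,c}) → —b→ n2, —b→ n3
  n2 = 0 + 0 + 0\{b,c} → ·
  n3 = c.(0 + 0) → —c→ n4
  n4 = 0 + 0 → ·
Run σ = ⟨bc⟩ on P: start {m0}
  [1] b ⇒ {m1}
  [2] c ⇒ {m3}
  P completes σ.
Run σ = ⟨bc⟩ on Q: start {n0}
  [1] b ⇒ {n1}
  [2] c ⇒ no successor for Q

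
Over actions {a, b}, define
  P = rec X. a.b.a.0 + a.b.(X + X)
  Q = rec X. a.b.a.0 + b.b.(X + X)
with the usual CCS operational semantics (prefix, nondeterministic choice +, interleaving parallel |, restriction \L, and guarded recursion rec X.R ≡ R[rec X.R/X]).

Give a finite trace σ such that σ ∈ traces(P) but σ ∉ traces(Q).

abab

Reachable graph of P (6 states):
  u0 = rec X. a.b.a.0 + a.b.(X + X) → ··a··> u1, ··a··> u2
  u1 = b.((rec X. a.b.a.0 + a.b.(X + X)) + (rec X. a.b.a.0 + a.b.(X + X))) → ··b··> u3
  u2 = b.a.0 → ··b··> u4
  u3 = (rec X. a.b.a.0 + a.b.(X + X)) + (rec X. a.b.a.0 + a.b.(X + X)) → ··a··> u1, ··a··> u2
  u4 = a.0 → ··a··> u5
  u5 = 0 → stopped
Reachable graph of Q (6 states):
  v0 = rec X. a.b.a.0 + b.b.(X + X) → ··a··> v1, ··b··> v2
  v1 = b.a.0 → ··b··> v3
  v2 = b.((rec X. a.b.a.0 + b.b.(X + X)) + (rec X. a.b.a.0 + b.b.(X + X))) → ··b··> v4
  v3 = a.0 → ··a··> v5
  v4 = (rec X. a.b.a.0 + b.b.(X + X)) + (rec X. a.b.a.0 + b.b.(X + X)) → ··a··> v1, ··b··> v2
  v5 = 0 → stopped
Run σ = ⟨abab⟩ on P: start {u0}
  [1] a ⇒ {u1, u2}
  [2] b ⇒ {u3, u4}
  [3] a ⇒ {u1, u2, u5}
  [4] b ⇒ {u3, u4}
  — P admits the full trace.
Run σ = ⟨abab⟩ on Q: start {v0}
  [1] a ⇒ {v1}
  [2] b ⇒ {v3}
  [3] a ⇒ {v5}
  [4] b ⇒ ∅ (Q stuck)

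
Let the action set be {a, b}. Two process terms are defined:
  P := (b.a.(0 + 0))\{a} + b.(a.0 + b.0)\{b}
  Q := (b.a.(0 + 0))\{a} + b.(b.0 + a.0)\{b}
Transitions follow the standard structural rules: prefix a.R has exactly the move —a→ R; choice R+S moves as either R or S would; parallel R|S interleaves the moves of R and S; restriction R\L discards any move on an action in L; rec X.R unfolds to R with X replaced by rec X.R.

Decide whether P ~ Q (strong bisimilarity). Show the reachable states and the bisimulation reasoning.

P ~ Q

Reachable graph of P (4 states):
  s0 = (b.a.(0 + 0))\{a} + b.(a.0 + b.0)\{b} has moves ··b··> s1, ··b··> s2
  s1 = (a.(0 + 0))\{a} has moves stopped
  s2 = (a.0 + b.0)\{b} has moves ··a··> s3
  s3 = 0\{b} has moves stopped
Reachable graph of Q (4 states):
  t0 = (b.a.(0 + 0))\{a} + b.(b.0 + a.0)\{b} has moves ··b··> t1, ··b··> t2
  t1 = (a.(0 + 0))\{a} has moves stopped
  t2 = (b.0 + a.0)\{b} has moves ··a··> t3
  t3 = 0\{b} has moves stopped
Coarsest stable partition (strong bisimilarity classes):
  B0 = {s0, t0}
  B1 = {s1, s3, t1, t3}
  B2 = {s2, t2}
s0 ∈ B0, t0 ∈ B0 → same block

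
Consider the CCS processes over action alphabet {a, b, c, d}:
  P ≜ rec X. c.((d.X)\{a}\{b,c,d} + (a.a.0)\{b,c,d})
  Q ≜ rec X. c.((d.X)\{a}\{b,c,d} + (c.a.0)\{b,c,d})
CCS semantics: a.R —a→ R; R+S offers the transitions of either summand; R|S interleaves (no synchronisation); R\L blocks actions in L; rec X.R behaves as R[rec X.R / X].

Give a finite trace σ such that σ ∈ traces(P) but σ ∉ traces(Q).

ca

P's transition system — 4 states:
  m0 = rec X. c.((d.X)\{a}\{b,c,d} + (a.a.0)\{b,c,d}) :: -c-> m1
  m1 = (d.(rec X. c.((d.X)\{a}\{b,c,d} + (a.a.0)\{b,c,d})))\{a}\{b,c,d} + (a.a.0)\{b,c,d} :: -a-> m2
  m2 = (a.0)\{b,c,d} :: -a-> m3
  m3 = 0\{b,c,d} :: stopped
Q's transition system — 2 states:
  n0 = rec X. c.((d.X)\{a}\{b,c,d} + (c.a.0)\{b,c,d}) :: -c-> n1
  n1 = (d.(rec X. c.((d.X)\{a}\{b,c,d} + (c.a.0)\{b,c,d})))\{a}\{b,c,d} + (c.a.0)\{b,c,d} :: stopped
Run σ = ⟨ca⟩ on P: start {m0}
  [1] c ⇒ {m1}
  [2] a ⇒ {m2}
  ✓ P
Run σ = ⟨ca⟩ on Q: start {n0}
  [1] c ⇒ {n1}
  [2] a ⇒ ∅  — Q cannot continue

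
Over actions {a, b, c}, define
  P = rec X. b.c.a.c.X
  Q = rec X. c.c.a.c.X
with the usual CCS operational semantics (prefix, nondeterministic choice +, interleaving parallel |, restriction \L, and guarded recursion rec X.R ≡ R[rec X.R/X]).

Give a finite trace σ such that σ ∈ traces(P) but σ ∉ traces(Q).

b

Reachable graph of P (4 states):
  m0 = rec X. b.c.a.c.X :: ··b··> m1
  m1 = c.a.c.(rec X. b.c.a.c.X) :: ··c··> m2
  m2 = a.c.(rec X. b.c.a.c.X) :: ··a··> m3
  m3 = c.(rec X. b.c.a.c.X) :: ··c··> m0
Reachable graph of Q (4 states):
  n0 = rec X. c.c.a.c.X :: ··c··> n1
  n1 = c.a.c.(rec X. c.c.a.c.X) :: ··c··> n2
  n2 = a.c.(rec X. c.c.a.c.X) :: ··a··> n3
  n3 = c.(rec X. c.c.a.c.X) :: ··c··> n0
Run σ = ⟨b⟩ on P: start {m0}
  after b @ step 1: {m1}
  ✓ P
Run σ = ⟨b⟩ on Q: start {n0}
  after b @ step 1: no successor for Q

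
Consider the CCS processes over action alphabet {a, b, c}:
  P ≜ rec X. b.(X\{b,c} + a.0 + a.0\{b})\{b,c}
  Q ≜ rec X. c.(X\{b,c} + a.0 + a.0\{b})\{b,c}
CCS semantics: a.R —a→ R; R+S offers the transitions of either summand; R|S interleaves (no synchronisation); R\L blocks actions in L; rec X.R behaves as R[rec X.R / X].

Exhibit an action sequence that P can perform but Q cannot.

Reachable graph of P (4 states):
  u0 = rec X. b.(X\{b,c} + a.0 + a.0\{b})\{b,c} | -b-> u1
  u1 = ((rec X. b.(X\{b,c} + a.0 + a.0\{b})\{b,c})\{b,c} + a.0 + a.0\{b})\{b,c} | -a-> u2, -a-> u3
  u2 = 0\{b,c} | stopped
  u3 = 0\{b}\{b,c} | stopped
Reachable graph of Q (4 states):
  v0 = rec X. c.(X\{b,c} + a.0 + a.0\{b})\{b,c} | -c-> v1
  v1 = ((rec X. c.(X\{b,c} + a.0 + a.0\{b})\{b,c})\{b,c} + a.0 + a.0\{b})\{b,c} | -a-> v2, -a-> v3
  v2 = 0\{b,c} | stopped
  v3 = 0\{b}\{b,c} | stopped
Trace ⟨b⟩ through P, begin at {u0}:
  step 1 (b): {u1}
  — P admits the full trace.
Trace ⟨b⟩ through Q, begin at {v0}:
  step 1 (b): ∅ (Q stuck)

b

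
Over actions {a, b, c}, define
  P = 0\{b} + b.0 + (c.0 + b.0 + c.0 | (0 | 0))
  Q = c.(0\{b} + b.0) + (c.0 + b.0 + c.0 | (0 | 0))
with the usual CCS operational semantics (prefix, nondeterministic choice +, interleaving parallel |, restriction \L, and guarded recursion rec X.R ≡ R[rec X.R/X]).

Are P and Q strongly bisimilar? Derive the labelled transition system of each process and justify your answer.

not bisimilar

P's transition system — 3 states:
  u0 = 0\{b} + b.0 + (c.0 + b.0 + c.0 | (0 | 0)) | -b-> u1, -c-> u1, -c-> u2
  u1 = 0 | ·
  u2 = 0 | (0 | 0) | ·
Q's transition system — 4 states:
  v0 = c.(0\{b} + b.0) + (c.0 + b.0 + c.0 | (0 | 0)) | -b-> v1, -c-> v1, -c-> v2, -c-> v3
  v1 = 0 | ·
  v2 = 0 | (0 | 0) | ·
  v3 = 0\{b} + b.0 | -b-> v1
Bisimilarity quotient blocks:
  B0 = {u0}
  B1 = {u1, u2, v1, v2}
  B2 = {v0}
  B3 = {v3}
u0 ∈ B0, v0 ∈ B2 → different blocks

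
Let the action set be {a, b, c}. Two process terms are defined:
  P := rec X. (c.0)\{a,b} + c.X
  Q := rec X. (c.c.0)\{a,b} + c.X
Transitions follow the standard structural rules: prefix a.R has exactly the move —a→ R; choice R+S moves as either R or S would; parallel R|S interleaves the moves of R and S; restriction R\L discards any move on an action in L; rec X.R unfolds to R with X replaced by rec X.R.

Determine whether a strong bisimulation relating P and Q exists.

not bisimilar

LTS(P): 2 reachable states
  p0 = rec X. (c.0)\{a,b} + c.X ⊢ -c-> p0, -c-> p1
  p1 = 0\{a,b} ⊢ ·
LTS(Q): 3 reachable states
  q0 = rec X. (c.c.0)\{a,b} + c.X ⊢ -c-> q0, -c-> q1
  q1 = (c.0)\{a,b} ⊢ -c-> q2
  q2 = 0\{a,b} ⊢ ·
Coarsest stable partition (strong bisimilarity classes):
  B0 = {p0}
  B1 = {p1, q2}
  B2 = {q0}
  B3 = {q1}
p0 ∈ B0, q0 ∈ B2 → different blocks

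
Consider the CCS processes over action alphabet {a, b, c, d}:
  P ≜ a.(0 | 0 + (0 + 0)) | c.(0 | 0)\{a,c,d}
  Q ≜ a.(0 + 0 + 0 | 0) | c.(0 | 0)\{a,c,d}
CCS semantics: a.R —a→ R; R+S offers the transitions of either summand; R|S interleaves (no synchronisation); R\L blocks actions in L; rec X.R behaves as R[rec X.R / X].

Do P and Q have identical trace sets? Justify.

Reachable graph of P (4 states):
  u0 = a.(0 | 0 + (0 + 0)) | c.(0 | 0)\{a,c,d} has moves —a→ u1, —c→ u2
  u1 = (0 | 0 + (0 + 0)) | c.(0 | 0)\{a,c,d} has moves —c→ u3
  u2 = a.(0 | 0 + (0 + 0)) | (0 | 0)\{a,c,d} has moves —a→ u3
  u3 = (0 | 0 + (0 + 0)) | (0 | 0)\{a,c,d} has moves ∅
Reachable graph of Q (4 states):
  v0 = a.(0 + 0 + 0 | 0) | c.(0 | 0)\{a,c,d} has moves —a→ v1, —c→ v2
  v1 = (0 + 0 + 0 | 0) | c.(0 | 0)\{a,c,d} has moves —c→ v3
  v2 = a.(0 + 0 + 0 | 0) | (0 | 0)\{a,c,d} has moves —a→ v3
  v3 = (0 + 0 + 0 | 0) | (0 | 0)\{a,c,d} has moves ∅
Partition-refinement fixed point:
  B0 = {u0, v0}
  B1 = {u1, v1}
  B2 = {u3, v3}
  B3 = {u2, v2}
u0 ∈ B0, v0 ∈ B0 → same block
Bisimilar ⇒ trace-equivalent.

YES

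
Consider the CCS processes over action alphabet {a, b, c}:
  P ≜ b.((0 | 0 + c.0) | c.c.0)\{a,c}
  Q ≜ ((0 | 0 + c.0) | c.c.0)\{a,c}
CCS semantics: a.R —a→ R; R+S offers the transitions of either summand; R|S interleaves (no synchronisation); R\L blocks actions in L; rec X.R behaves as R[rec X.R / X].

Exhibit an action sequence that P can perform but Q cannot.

Reachable graph of P (2 states):
  m0 = b.((0 | 0 + c.0) | c.c.0)\{a,c} ⊢ ··b··> m1
  m1 = ((0 | 0 + c.0) | c.c.0)\{a,c} ⊢ deadlocked
Reachable graph of Q (1 states):
  n0 = ((0 | 0 + c.0) | c.c.0)\{a,c} ⊢ deadlocked
Run σ = ⟨b⟩ on P: start {m0}
  [1] b ⇒ {m1}
  ✓ P
Run σ = ⟨b⟩ on Q: start {n0}
  [1] b ⇒ ∅ (Q stuck)

b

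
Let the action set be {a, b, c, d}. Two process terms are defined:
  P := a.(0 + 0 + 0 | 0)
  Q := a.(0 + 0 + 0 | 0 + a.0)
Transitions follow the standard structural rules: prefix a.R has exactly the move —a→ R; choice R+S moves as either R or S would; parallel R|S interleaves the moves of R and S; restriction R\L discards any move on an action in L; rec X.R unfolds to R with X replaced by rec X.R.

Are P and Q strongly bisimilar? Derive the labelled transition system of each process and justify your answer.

P ≁ Q

P's transition system — 2 states:
  s0 = a.(0 + 0 + 0 | 0) has moves --a--▸ s1
  s1 = 0 + 0 + 0 | 0 has moves ∅
Q's transition system — 3 states:
  t0 = a.(0 + 0 + 0 | 0 + a.0) has moves --a--▸ t1
  t1 = 0 + 0 + 0 | 0 + a.0 has moves --a--▸ t2
  t2 = 0 has moves ∅
Partition-refinement fixed point:
  B0 = {s0, t1}
  B1 = {s1, t2}
  B2 = {t0}
s0 ∈ B0, t0 ∈ B2 → different blocks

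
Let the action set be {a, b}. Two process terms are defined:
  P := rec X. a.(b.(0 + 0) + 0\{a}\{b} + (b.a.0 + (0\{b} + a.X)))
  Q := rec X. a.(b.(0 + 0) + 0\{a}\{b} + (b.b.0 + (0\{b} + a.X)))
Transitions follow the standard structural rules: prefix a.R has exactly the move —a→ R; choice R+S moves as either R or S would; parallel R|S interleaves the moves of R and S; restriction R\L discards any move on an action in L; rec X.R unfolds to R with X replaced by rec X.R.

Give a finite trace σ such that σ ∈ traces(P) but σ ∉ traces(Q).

P's transition system — 5 states:
  u0 = rec X. a.(b.(0 + 0) + 0\{a}\{b} + (b.a.0 + (0\{b} + a.X))) → —a→ u1
  u1 = b.(0 + 0) + 0\{a}\{b} + (b.a.0 + (0\{b} + a.(rec X. a.(b.(0 + 0) + 0\{a}\{b} + (b.a.0 + (0\{b} + a.X)))))) → —a→ u0, —b→ u2, —b→ u3
  u2 = 0 + 0 → (no moves)
  u3 = a.0 → —a→ u4
  u4 = 0 → (no moves)
Q's transition system — 5 states:
  v0 = rec X. a.(b.(0 + 0) + 0\{a}\{b} + (b.b.0 + (0\{b} + a.X))) → —a→ v1
  v1 = b.(0 + 0) + 0\{a}\{b} + (b.b.0 + (0\{b} + a.(rec X. a.(b.(0 + 0) + 0\{a}\{b} + (b.b.0 + (0\{b} + a.X)))))) → —a→ v0, —b→ v2, —b→ v3
  v2 = 0 + 0 → (no moves)
  v3 = b.0 → —b→ v4
  v4 = 0 → (no moves)
Trace ⟨aba⟩ through P, begin at {u0}:
  [1] a ⇒ {u1}
  [2] b ⇒ {u2, u3}
  [3] a ⇒ {u4}
  P completes σ.
Trace ⟨aba⟩ through Q, begin at {v0}:
  [1] a ⇒ {v1}
  [2] b ⇒ {v2, v3}
  [3] a ⇒ ∅ (Q stuck)

aba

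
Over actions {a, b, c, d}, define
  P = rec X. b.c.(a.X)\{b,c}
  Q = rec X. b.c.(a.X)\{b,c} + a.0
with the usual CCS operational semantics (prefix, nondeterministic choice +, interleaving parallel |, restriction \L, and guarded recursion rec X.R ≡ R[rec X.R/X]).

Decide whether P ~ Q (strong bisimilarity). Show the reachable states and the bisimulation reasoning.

LTS(P): 4 reachable states
  s0 = rec X. b.c.(a.X)\{b,c} ⊢ =b=> s1
  s1 = c.(a.(rec X. b.c.(a.X)\{b,c}))\{b,c} ⊢ =c=> s2
  s2 = (a.(rec X. b.c.(a.X)\{b,c}))\{b,c} ⊢ =a=> s3
  s3 = (rec X. b.c.(a.X)\{b,c})\{b,c} ⊢ (no moves)
LTS(Q): 6 reachable states
  t0 = rec X. b.c.(a.X)\{b,c} + a.0 ⊢ =a=> t1, =b=> t2
  t1 = 0 ⊢ (no moves)
  t2 = c.(a.(rec X. b.c.(a.X)\{b,c} + a.0))\{b,c} ⊢ =c=> t3
  t3 = (a.(rec X. b.c.(a.X)\{b,c} + a.0))\{b,c} ⊢ =a=> t4
  t4 = (rec X. b.c.(a.X)\{b,c} + a.0)\{b,c} ⊢ =a=> t5
  t5 = 0\{b,c} ⊢ (no moves)
Partition-refinement fixed point:
  B0 = {s0}
  B1 = {s1}
  B2 = {s2, t4}
  B3 = {s3, t1, t5}
  B4 = {t0}
  B5 = {t2}
  B6 = {t3}
s0 ∈ B0, t0 ∈ B4 → different blocks

NO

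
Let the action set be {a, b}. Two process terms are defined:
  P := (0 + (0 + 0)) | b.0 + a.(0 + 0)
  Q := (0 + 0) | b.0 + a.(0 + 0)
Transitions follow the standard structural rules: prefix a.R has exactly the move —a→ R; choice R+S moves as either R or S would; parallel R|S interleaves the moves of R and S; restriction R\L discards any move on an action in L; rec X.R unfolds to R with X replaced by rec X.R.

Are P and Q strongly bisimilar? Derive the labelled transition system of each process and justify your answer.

P ~ Q

LTS(P): 3 reachable states
  u0 = (0 + (0 + 0)) | b.0 + a.(0 + 0) ⊢ -a-> u1, -b-> u2
  u1 = 0 + 0 ⊢ deadlocked
  u2 = (0 + (0 + 0)) | 0 ⊢ deadlocked
LTS(Q): 3 reachable states
  v0 = (0 + 0) | b.0 + a.(0 + 0) ⊢ -a-> v1, -b-> v2
  v1 = 0 + 0 ⊢ deadlocked
  v2 = (0 + 0) | 0 ⊢ deadlocked
Partition-refinement fixed point:
  B0 = {u0, v0}
  B1 = {u1, u2, v1, v2}
u0 ∈ B0, v0 ∈ B0 → same block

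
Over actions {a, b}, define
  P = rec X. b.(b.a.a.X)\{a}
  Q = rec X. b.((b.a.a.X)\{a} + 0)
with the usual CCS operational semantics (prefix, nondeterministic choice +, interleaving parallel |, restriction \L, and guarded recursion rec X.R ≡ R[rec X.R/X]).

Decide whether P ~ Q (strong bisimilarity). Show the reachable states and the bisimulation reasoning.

P's transition system — 3 states:
  p0 = rec X. b.(b.a.a.X)\{a} :: --b--▸ p1
  p1 = (b.a.a.(rec X. b.(b.a.a.X)\{a}))\{a} :: --b--▸ p2
  p2 = (a.a.(rec X. b.(b.a.a.X)\{a}))\{a} :: ∅
Q's transition system — 3 states:
  q0 = rec X. b.((b.a.a.X)\{a} + 0) :: --b--▸ q1
  q1 = (b.a.a.(rec X. b.((b.a.a.X)\{a} + 0)))\{a} + 0 :: --b--▸ q2
  q2 = (a.a.(rec X. b.((b.a.a.X)\{a} + 0)))\{a} :: ∅
Bisimilarity quotient blocks:
  B0 = {p0, q0}
  B1 = {p1, q1}
  B2 = {p2, q2}
p0 ∈ B0, q0 ∈ B0 → same block

P ~ Q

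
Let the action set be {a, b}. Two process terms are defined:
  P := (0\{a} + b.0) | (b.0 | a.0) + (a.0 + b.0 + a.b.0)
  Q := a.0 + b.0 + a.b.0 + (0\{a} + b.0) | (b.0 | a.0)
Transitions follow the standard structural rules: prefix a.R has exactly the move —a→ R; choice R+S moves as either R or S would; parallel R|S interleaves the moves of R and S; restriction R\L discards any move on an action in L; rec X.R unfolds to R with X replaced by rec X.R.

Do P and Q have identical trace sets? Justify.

trace-equivalent

LTS(P): 10 reachable states
  u0 = (0\{a} + b.0) | (b.0 | a.0) + (a.0 + b.0 + a.b.0) has moves —a→ u1, —a→ u2, —a→ u3, —b→ u2, —b→ u4, —b→ u5
  u1 = (0\{a} + b.0) | (b.0 | 0) has moves —b→ u6, —b→ u7
  u2 = 0 has moves (no moves)
  u3 = b.0 has moves —b→ u2
  u4 = (0\{a} + b.0) | (0 | a.0) has moves —a→ u6, —b→ u8
  u5 = 0 | (b.0 | a.0) has moves —a→ u7, —b→ u8
  u6 = (0\{a} + b.0) | (0 | 0) has moves —b→ u9
  u7 = 0 | (b.0 | 0) has moves —b→ u9
  u8 = 0 | (0 | a.0) has moves —a→ u9
  u9 = 0 | (0 | 0) has moves (no moves)
LTS(Q): 10 reachable states
  v0 = a.0 + b.0 + a.b.0 + (0\{a} + b.0) | (b.0 | a.0) has moves —a→ v1, —a→ v2, —a→ v3, —b→ v2, —b→ v4, —b→ v5
  v1 = (0\{a} + b.0) | (b.0 | 0) has moves —b→ v6, —b→ v7
  v2 = 0 has moves (no moves)
  v3 = b.0 has moves —b→ v2
  v4 = (0\{a} + b.0) | (0 | a.0) has moves —a→ v6, —b→ v8
  v5 = 0 | (b.0 | a.0) has moves —a→ v7, —b→ v8
  v6 = (0\{a} + b.0) | (0 | 0) has moves —b→ v9
  v7 = 0 | (b.0 | 0) has moves —b→ v9
  v8 = 0 | (0 | a.0) has moves —a→ v9
  v9 = 0 | (0 | 0) has moves (no moves)
Bisimilarity quotient blocks:
  B0 = {u0, v0}
  B1 = {u2, u9, v2, v9}
  B2 = {u4, u5, v4, v5}
  B3 = {u3, u6, u7, v3, v6, v7}
  B4 = {u8, v8}
  B5 = {u1, v1}
u0 ∈ B0, v0 ∈ B0 → same block
Bisimilar ⇒ trace-equivalent.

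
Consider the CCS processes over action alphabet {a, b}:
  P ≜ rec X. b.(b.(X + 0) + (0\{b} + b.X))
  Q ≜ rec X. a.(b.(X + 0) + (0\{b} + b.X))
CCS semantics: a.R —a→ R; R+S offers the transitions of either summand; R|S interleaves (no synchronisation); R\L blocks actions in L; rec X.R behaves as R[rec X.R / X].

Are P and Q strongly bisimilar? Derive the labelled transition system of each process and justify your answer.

P ≁ Q

LTS(P): 3 reachable states
  u0 = rec X. b.(b.(X + 0) + (0\{b} + b.X)) :: --b--▸ u1
  u1 = b.((rec X. b.(b.(X + 0) + (0\{b} + b.X))) + 0) + (0\{b} + b.(rec X. b.(b.(X + 0) + (0\{b} + b.X)))) :: --b--▸ u0, --b--▸ u2
  u2 = (rec X. b.(b.(X + 0) + (0\{b} + b.X))) + 0 :: --b--▸ u1
LTS(Q): 3 reachable states
  v0 = rec X. a.(b.(X + 0) + (0\{b} + b.X)) :: --a--▸ v1
  v1 = b.((rec X. a.(b.(X + 0) + (0\{b} + b.X))) + 0) + (0\{b} + b.(rec X. a.(b.(X + 0) + (0\{b} + b.X)))) :: --b--▸ v0, --b--▸ v2
  v2 = (rec X. a.(b.(X + 0) + (0\{b} + b.X))) + 0 :: --a--▸ v1
Partition-refinement fixed point:
  B0 = {u0, u1, u2}
  B1 = {v0, v2}
  B2 = {v1}
u0 ∈ B0, v0 ∈ B1 → different blocks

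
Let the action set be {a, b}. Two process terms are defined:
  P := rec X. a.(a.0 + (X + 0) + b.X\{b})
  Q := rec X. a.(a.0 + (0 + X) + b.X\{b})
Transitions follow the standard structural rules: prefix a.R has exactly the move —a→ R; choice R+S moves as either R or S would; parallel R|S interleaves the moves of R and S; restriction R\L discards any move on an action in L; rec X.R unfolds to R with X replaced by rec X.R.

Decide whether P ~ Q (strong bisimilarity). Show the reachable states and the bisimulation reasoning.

bisimilar

Reachable graph of P (6 states):
  p0 = rec X. a.(a.0 + (X + 0) + b.X\{b}) ⊢ ··a··> p1
  p1 = a.0 + ((rec X. a.(a.0 + (X + 0) + b.X\{b})) + 0) + b.(rec X. a.(a.0 + (X + 0) + b.X\{b}))\{b} ⊢ ··a··> p1, ··a··> p2, ··b··> p3
  p2 = 0 ⊢ stopped
  p3 = (rec X. a.(a.0 + (X + 0) + b.X\{b}))\{b} ⊢ ··a··> p4
  p4 = (a.0 + ((rec X. a.(a.0 + (X + 0) + b.X\{b})) + 0) + b.(rec X. a.(a.0 + (X + 0) + b.X\{b}))\{b})\{b} ⊢ ··a··> p4, ··a··> p5
  p5 = 0\{b} ⊢ stopped
Reachable graph of Q (6 states):
  q0 = rec X. a.(a.0 + (0 + X) + b.X\{b}) ⊢ ··a··> q1
  q1 = a.0 + (0 + (rec X. a.(a.0 + (0 + X) + b.X\{b}))) + b.(rec X. a.(a.0 + (0 + X) + b.X\{b}))\{b} ⊢ ··a··> q1, ··a··> q2, ··b··> q3
  q2 = 0 ⊢ stopped
  q3 = (rec X. a.(a.0 + (0 + X) + b.X\{b}))\{b} ⊢ ··a··> q4
  q4 = (a.0 + (0 + (rec X. a.(a.0 + (0 + X) + b.X\{b}))) + b.(rec X. a.(a.0 + (0 + X) + b.X\{b}))\{b})\{b} ⊢ ··a··> q4, ··a··> q5
  q5 = 0\{b} ⊢ stopped
Partition-refinement fixed point:
  B0 = {p0, q0}
  B1 = {p1, q1}
  B2 = {p3, q3}
  B3 = {p4, q4}
  B4 = {p2, p5, q2, q5}
p0 ∈ B0, q0 ∈ B0 → same block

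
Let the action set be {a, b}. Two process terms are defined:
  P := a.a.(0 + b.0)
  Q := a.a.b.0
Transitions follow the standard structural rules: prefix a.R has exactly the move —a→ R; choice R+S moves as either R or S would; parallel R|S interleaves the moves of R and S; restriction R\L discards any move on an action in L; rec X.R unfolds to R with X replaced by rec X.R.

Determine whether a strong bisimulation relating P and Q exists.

LTS(P): 4 reachable states
  u0 = a.a.(0 + b.0) | --a--▸ u1
  u1 = a.(0 + b.0) | --a--▸ u2
  u2 = 0 + b.0 | --b--▸ u3
  u3 = 0 | ·
LTS(Q): 4 reachable states
  v0 = a.a.b.0 | --a--▸ v1
  v1 = a.b.0 | --a--▸ v2
  v2 = b.0 | --b--▸ v3
  v3 = 0 | ·
Partition-refinement fixed point:
  B0 = {u0, v0}
  B1 = {u1, v1}
  B2 = {u2, v2}
  B3 = {u3, v3}
u0 ∈ B0, v0 ∈ B0 → same block

YES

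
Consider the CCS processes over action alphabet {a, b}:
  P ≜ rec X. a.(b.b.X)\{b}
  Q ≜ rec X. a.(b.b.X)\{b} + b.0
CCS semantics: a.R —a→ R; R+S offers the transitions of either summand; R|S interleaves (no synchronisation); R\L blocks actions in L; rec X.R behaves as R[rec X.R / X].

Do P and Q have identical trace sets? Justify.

trace-distinct — witness ⟨b⟩

Reachable graph of P (2 states):
  p0 = rec X. a.(b.b.X)\{b} ⊢ --a--▸ p1
  p1 = (b.b.(rec X. a.(b.b.X)\{b}))\{b} ⊢ (no moves)
Reachable graph of Q (3 states):
  q0 = rec X. a.(b.b.X)\{b} + b.0 ⊢ --a--▸ q1, --b--▸ q2
  q1 = (b.b.(rec X. a.(b.b.X)\{b} + b.0))\{b} ⊢ (no moves)
  q2 = 0 ⊢ (no moves)
Executing b from Q (initial set {q0}):
  after b @ step 1: {q2}
  ✓ Q
Executing b from P (initial set {p0}):
  after b @ step 1: no successor for P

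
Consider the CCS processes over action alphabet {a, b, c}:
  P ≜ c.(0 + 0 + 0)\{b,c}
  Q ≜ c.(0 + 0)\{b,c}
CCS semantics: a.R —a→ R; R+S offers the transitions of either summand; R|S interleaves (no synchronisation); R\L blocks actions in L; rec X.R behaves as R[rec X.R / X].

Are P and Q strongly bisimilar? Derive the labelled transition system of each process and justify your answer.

bisimilar

LTS(P): 2 reachable states
  s0 = c.(0 + 0 + 0)\{b,c} | --c--▸ s1
  s1 = (0 + 0 + 0)\{b,c} | (no moves)
LTS(Q): 2 reachable states
  t0 = c.(0 + 0)\{b,c} | --c--▸ t1
  t1 = (0 + 0)\{b,c} | (no moves)
Bisimilarity quotient blocks:
  B0 = {s0, t0}
  B1 = {s1, t1}
s0 ∈ B0, t0 ∈ B0 → same block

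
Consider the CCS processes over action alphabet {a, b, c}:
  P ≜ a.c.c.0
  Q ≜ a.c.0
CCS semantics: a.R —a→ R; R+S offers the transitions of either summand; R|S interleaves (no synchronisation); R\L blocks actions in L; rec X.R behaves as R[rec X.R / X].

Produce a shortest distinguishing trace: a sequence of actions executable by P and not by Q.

Reachable graph of P (4 states):
  u0 = a.c.c.0 ⊢ --a--▸ u1
  u1 = c.c.0 ⊢ --c--▸ u2
  u2 = c.0 ⊢ --c--▸ u3
  u3 = 0 ⊢ deadlocked
Reachable graph of Q (3 states):
  v0 = a.c.0 ⊢ --a--▸ v1
  v1 = c.0 ⊢ --c--▸ v2
  v2 = 0 ⊢ deadlocked
Executing acc from P (initial set {u0}):
  step 1 (a): {u1}
  step 2 (c): {u2}
  step 3 (c): {u3}
  ✓ P
Executing acc from Q (initial set {v0}):
  step 1 (a): {v1}
  step 2 (c): {v2}
  step 3 (c): ∅ (Q stuck)

acc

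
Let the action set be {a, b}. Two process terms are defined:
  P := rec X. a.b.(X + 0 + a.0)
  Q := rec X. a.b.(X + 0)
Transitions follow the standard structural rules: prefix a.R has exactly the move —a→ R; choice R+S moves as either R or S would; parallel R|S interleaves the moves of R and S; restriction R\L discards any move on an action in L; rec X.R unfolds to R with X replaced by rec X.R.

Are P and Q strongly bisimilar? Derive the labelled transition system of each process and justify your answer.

Reachable graph of P (4 states):
  m0 = rec X. a.b.(X + 0 + a.0) has moves ··a··> m1
  m1 = b.((rec X. a.b.(X + 0 + a.0)) + 0 + a.0) has moves ··b··> m2
  m2 = (rec X. a.b.(X + 0 + a.0)) + 0 + a.0 has moves ··a··> m1, ··a··> m3
  m3 = 0 has moves stopped
Reachable graph of Q (3 states):
  n0 = rec X. a.b.(X + 0) has moves ··a··> n1
  n1 = b.((rec X. a.b.(X + 0)) + 0) has moves ··b··> n2
  n2 = (rec X. a.b.(X + 0)) + 0 has moves ··a··> n1
Bisimilarity quotient blocks:
  B0 = {m0}
  B1 = {m1}
  B2 = {m2}
  B3 = {m3}
  B4 = {n0, n2}
  B5 = {n1}
m0 ∈ B0, n0 ∈ B4 → different blocks

NO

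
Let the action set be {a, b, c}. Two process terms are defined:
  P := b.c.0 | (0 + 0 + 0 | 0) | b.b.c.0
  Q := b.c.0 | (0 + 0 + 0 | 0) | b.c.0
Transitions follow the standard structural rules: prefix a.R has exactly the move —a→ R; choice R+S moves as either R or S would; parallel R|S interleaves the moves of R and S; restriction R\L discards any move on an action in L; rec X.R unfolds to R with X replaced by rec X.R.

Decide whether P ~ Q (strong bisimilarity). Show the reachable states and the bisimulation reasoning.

not bisimilar

P's transition system — 12 states:
  m0 = b.c.0 | (0 + 0 + 0 | 0) | b.b.c.0 | -b-> m1, -b-> m2
  m1 = b.c.0 | (0 + 0 + 0 | 0) | b.c.0 | -b-> m3, -b-> m4
  m2 = c.0 | (0 + 0 + 0 | 0) | b.b.c.0 | -b-> m4, -c-> m5
  m3 = b.c.0 | (0 + 0 + 0 | 0) | c.0 | -b-> m6, -c-> m7
  m4 = c.0 | (0 + 0 + 0 | 0) | b.c.0 | -b-> m6, -c-> m8
  m5 = 0 | (0 + 0 + 0 | 0) | b.b.c.0 | -b-> m8
  m6 = c.0 | (0 + 0 + 0 | 0) | c.0 | -c-> m10, -c-> m9
  m7 = b.c.0 | (0 + 0 + 0 | 0) | 0 | -b-> m10
  m8 = 0 | (0 + 0 + 0 | 0) | b.c.0 | -b-> m9
  m9 = 0 | (0 + 0 + 0 | 0) | c.0 | -c-> m11
  m10 = c.0 | (0 + 0 + 0 | 0) | 0 | -c-> m11
  m11 = 0 | (0 + 0 + 0 | 0) | 0 | ∅
Q's transition system — 9 states:
  n0 = b.c.0 | (0 + 0 + 0 | 0) | b.c.0 | -b-> n1, -b-> n2
  n1 = b.c.0 | (0 + 0 + 0 | 0) | c.0 | -b-> n3, -c-> n4
  n2 = c.0 | (0 + 0 + 0 | 0) | b.c.0 | -b-> n3, -c-> n5
  n3 = c.0 | (0 + 0 + 0 | 0) | c.0 | -c-> n6, -c-> n7
  n4 = b.c.0 | (0 + 0 + 0 | 0) | 0 | -b-> n7
  n5 = 0 | (0 + 0 + 0 | 0) | b.c.0 | -b-> n6
  n6 = 0 | (0 + 0 + 0 | 0) | c.0 | -c-> n8
  n7 = c.0 | (0 + 0 + 0 | 0) | 0 | -c-> n8
  n8 = 0 | (0 + 0 + 0 | 0) | 0 | ∅
Coarsest stable partition (strong bisimilarity classes):
  B0 = {m0}
  B1 = {m1, n0}
  B2 = {m3, m4, n1, n2}
  B3 = {m7, m8, n4, n5}
  B4 = {m10, m9, n6, n7}
  B5 = {m11, n8}
  B6 = {m6, n3}
  B7 = {m2}
  B8 = {m5}
m0 ∈ B0, n0 ∈ B1 → different blocks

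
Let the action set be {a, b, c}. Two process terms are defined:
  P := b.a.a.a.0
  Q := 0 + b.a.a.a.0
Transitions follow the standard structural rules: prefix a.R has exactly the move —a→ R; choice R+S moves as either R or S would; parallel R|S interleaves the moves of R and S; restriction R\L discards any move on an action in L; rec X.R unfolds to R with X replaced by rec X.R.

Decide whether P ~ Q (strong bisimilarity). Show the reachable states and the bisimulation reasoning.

Reachable graph of P (5 states):
  s0 = b.a.a.a.0 | -b-> s1
  s1 = a.a.a.0 | -a-> s2
  s2 = a.a.0 | -a-> s3
  s3 = a.0 | -a-> s4
  s4 = 0 | deadlocked
Reachable graph of Q (5 states):
  t0 = 0 + b.a.a.a.0 | -b-> t1
  t1 = a.a.a.0 | -a-> t2
  t2 = a.a.0 | -a-> t3
  t3 = a.0 | -a-> t4
  t4 = 0 | deadlocked
Coarsest stable partition (strong bisimilarity classes):
  B0 = {s0, t0}
  B1 = {s1, t1}
  B2 = {s2, t2}
  B3 = {s3, t3}
  B4 = {s4, t4}
s0 ∈ B0, t0 ∈ B0 → same block

P ~ Q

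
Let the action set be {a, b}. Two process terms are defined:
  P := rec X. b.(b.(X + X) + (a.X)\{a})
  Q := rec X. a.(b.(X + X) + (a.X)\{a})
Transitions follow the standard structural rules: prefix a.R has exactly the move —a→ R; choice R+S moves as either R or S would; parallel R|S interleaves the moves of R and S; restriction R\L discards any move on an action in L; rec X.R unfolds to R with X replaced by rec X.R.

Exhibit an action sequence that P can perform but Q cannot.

b

LTS(P): 3 reachable states
  s0 = rec X. b.(b.(X + X) + (a.X)\{a}) has moves -b-> s1
  s1 = b.((rec X. b.(b.(X + X) + (a.X)\{a})) + (rec X. b.(b.(X + X) + (a.X)\{a}))) + (a.(rec X. b.(b.(X + X) + (a.X)\{a})))\{a} has moves -b-> s2
  s2 = (rec X. b.(b.(X + X) + (a.X)\{a})) + (rec X. b.(b.(X + X) + (a.X)\{a})) has moves -b-> s1
LTS(Q): 3 reachable states
  t0 = rec X. a.(b.(X + X) + (a.X)\{a}) has moves -a-> t1
  t1 = b.((rec X. a.(b.(X + X) + (a.X)\{a})) + (rec X. a.(b.(X + X) + (a.X)\{a}))) + (a.(rec X. a.(b.(X + X) + (a.X)\{a})))\{a} has moves -b-> t2
  t2 = (rec X. a.(b.(X + X) + (a.X)\{a})) + (rec X. a.(b.(X + X) + (a.X)\{a})) has moves -a-> t1
Executing b from P (initial set {s0}):
  after b @ step 1: {s1}
  — P admits the full trace.
Executing b from Q (initial set {t0}):
  after b @ step 1: ∅  — Q cannot continue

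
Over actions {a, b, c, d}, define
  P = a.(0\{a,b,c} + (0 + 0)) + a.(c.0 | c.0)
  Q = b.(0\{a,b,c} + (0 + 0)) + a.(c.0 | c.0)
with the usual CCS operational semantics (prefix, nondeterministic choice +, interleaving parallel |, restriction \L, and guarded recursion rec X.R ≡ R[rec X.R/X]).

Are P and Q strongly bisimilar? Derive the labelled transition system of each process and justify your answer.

NO

LTS(P): 6 reachable states
  u0 = a.(0\{a,b,c} + (0 + 0)) + a.(c.0 | c.0) :: —a→ u1, —a→ u2
  u1 = 0\{a,b,c} + (0 + 0) :: stopped
  u2 = c.0 | c.0 :: —c→ u3, —c→ u4
  u3 = 0 | c.0 :: —c→ u5
  u4 = c.0 | 0 :: —c→ u5
  u5 = 0 | 0 :: stopped
LTS(Q): 6 reachable states
  v0 = b.(0\{a,b,c} + (0 + 0)) + a.(c.0 | c.0) :: —a→ v1, —b→ v2
  v1 = c.0 | c.0 :: —c→ v3, —c→ v4
  v2 = 0\{a,b,c} + (0 + 0) :: stopped
  v3 = 0 | c.0 :: —c→ v5
  v4 = c.0 | 0 :: —c→ v5
  v5 = 0 | 0 :: stopped
Partition-refinement fixed point:
  B0 = {u0}
  B1 = {u1, u5, v2, v5}
  B2 = {u2, v1}
  B3 = {u3, u4, v3, v4}
  B4 = {v0}
u0 ∈ B0, v0 ∈ B4 → different blocks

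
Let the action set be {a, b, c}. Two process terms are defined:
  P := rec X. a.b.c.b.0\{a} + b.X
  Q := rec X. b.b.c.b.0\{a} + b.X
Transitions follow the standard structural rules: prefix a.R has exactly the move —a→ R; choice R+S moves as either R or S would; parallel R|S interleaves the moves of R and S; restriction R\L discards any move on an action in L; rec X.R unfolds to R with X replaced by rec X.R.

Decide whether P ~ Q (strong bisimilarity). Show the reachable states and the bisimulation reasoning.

LTS(P): 5 reachable states
  p0 = rec X. a.b.c.b.0\{a} + b.X :: -a-> p1, -b-> p0
  p1 = b.c.b.0\{a} :: -b-> p2
  p2 = c.b.0\{a} :: -c-> p3
  p3 = b.0\{a} :: -b-> p4
  p4 = 0\{a} :: ·
LTS(Q): 5 reachable states
  q0 = rec X. b.b.c.b.0\{a} + b.X :: -b-> q0, -b-> q1
  q1 = b.c.b.0\{a} :: -b-> q2
  q2 = c.b.0\{a} :: -c-> q3
  q3 = b.0\{a} :: -b-> q4
  q4 = 0\{a} :: ·
Bisimilarity quotient blocks:
  B0 = {p0}
  B1 = {p1, q1}
  B2 = {p2, q2}
  B3 = {p3, q3}
  B4 = {p4, q4}
  B5 = {q0}
p0 ∈ B0, q0 ∈ B5 → different blocks

not bisimilar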